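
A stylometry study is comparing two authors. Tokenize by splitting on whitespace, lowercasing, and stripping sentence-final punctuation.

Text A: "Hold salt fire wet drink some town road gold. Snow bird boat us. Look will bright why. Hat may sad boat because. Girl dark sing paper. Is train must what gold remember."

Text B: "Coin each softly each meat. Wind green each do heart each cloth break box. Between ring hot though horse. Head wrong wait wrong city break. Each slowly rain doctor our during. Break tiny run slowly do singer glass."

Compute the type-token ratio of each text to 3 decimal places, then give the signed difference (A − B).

0.175

TTR(A) = 30/32 = 0.938
TTR(B) = 29/38 = 0.763
Difference = 0.938 − 0.763 = 0.175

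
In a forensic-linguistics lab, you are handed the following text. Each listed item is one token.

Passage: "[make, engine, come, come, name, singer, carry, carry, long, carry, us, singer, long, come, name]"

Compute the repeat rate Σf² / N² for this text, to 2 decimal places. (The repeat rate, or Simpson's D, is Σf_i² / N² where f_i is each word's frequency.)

0.15

Frequencies: come:3, carry:3, name:2, singer:2, long:2, make:1, engine:1, us:1
Σf² = 33; N² = 225
Repeat rate = 33 / 225 = 0.15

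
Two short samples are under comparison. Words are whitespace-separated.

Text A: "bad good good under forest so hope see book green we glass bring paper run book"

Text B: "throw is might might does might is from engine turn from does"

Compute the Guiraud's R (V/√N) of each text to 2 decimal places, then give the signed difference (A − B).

A: V=14, N=16, R=3.50
B: V=7, N=12, R=2.02
Difference = 3.50 − 2.02 = 1.48

1.48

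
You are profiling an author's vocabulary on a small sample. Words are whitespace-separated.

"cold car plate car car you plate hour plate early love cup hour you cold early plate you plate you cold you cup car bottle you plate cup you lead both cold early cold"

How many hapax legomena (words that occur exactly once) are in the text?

Frequencies: you:7, plate:6, cold:5, car:4, early:3, cup:3, hour:2, love:1, bottle:1, lead:1, both:1
Hapax (freq=1): both, bottle, lead, love

4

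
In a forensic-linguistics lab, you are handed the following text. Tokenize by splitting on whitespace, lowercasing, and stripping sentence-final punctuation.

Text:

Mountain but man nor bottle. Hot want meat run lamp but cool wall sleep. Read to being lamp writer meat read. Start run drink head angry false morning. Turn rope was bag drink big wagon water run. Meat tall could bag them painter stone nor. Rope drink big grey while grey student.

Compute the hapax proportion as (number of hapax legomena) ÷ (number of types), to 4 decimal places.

Frequencies: meat:3, run:3, drink:3, but:2, nor:2, lamp:2, read:2, rope:2, bag:2, big:2, grey:2, mountain:1, man:1, bottle:1, hot:1, want:1, cool:1, wall:1, sleep:1, to:1, … (18 more, each freq 1)
Hapax count = 27; type count = 38.
Ratio = 27 / 38 = 0.7105

0.7105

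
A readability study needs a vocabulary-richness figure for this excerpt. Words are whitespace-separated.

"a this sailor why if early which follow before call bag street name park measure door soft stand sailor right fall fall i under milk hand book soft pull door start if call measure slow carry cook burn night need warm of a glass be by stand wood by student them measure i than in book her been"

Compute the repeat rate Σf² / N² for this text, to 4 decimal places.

0.0256

Frequencies: measure:3, a:2, sailor:2, if:2, call:2, door:2, soft:2, stand:2, fall:2, i:2, book:2, by:2, this:1, why:1, early:1, which:1, follow:1, before:1, bag:1, street:1, … (25 more, each freq 1)
Σf² = 86; N² = 3364
Repeat rate = 86 / 3364 = 0.0256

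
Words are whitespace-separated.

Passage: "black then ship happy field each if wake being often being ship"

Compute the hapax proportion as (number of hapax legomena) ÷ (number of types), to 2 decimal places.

0.80

Frequencies: ship:2, being:2, black:1, then:1, happy:1, field:1, each:1, if:1, wake:1, often:1
Hapax count = 8; type count = 10.
Ratio = 8 / 10 = 0.80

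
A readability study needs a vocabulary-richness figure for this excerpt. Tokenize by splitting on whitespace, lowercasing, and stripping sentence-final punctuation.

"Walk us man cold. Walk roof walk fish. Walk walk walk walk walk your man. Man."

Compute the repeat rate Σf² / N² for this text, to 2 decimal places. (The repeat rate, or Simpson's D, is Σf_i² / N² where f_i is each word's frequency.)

Frequencies: walk:8, man:3, us:1, cold:1, roof:1, fish:1, your:1
Σf² = 78; N² = 256
Repeat rate = 78 / 256 = 0.30

0.30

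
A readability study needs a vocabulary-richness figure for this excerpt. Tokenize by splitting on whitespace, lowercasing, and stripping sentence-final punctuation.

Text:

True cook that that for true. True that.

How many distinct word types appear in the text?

4

Distinct types: {cook, for, that, true}
V = 4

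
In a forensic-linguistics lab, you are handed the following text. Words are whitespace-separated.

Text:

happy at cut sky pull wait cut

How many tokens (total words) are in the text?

7

Tokens: happy, at, cut, sky, pull, wait, cut
N = 7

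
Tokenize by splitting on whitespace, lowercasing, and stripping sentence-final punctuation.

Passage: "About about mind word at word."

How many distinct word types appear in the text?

4

Distinct types: {about, at, mind, word}
V = 4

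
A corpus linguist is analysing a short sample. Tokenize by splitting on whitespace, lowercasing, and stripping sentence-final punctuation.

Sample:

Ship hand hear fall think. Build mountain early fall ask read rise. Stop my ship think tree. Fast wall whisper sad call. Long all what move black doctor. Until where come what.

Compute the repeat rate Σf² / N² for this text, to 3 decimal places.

Frequencies: ship:2, fall:2, think:2, what:2, hand:1, hear:1, build:1, mountain:1, early:1, ask:1, read:1, rise:1, stop:1, my:1, tree:1, fast:1, wall:1, whisper:1, sad:1, call:1, … (8 more, each freq 1)
Σf² = 40; N² = 1024
Repeat rate = 40 / 1024 = 0.039

0.039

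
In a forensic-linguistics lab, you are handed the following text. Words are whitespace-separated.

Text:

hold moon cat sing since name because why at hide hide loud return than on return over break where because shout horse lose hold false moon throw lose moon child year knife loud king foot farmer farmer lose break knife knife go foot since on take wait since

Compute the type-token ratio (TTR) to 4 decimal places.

0.6458

N = 48 tokens, V = 31 types.
TTR = V / N = 31 / 48 = 0.6458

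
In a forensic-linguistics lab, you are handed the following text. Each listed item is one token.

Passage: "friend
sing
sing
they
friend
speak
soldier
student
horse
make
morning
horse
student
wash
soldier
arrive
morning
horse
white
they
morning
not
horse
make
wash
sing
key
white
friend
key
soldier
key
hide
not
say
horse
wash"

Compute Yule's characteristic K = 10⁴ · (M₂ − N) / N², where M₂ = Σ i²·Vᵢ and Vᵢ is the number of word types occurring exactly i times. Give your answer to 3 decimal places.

482.104

Frequencies: horse:5, friend:3, sing:3, soldier:3, morning:3, wash:3, key:3, they:2, student:2, make:2, white:2, not:2, speak:1, arrive:1, hide:1, say:1
N = 37. Frequency spectrum: V_1=4, V_2=5, V_3=6, V_5=1
M₂ = 1²·4 + 2²·5 + 3²·6 + 5²·1 = 103
K = 10000 × (103 − 37) / 37² = 482.104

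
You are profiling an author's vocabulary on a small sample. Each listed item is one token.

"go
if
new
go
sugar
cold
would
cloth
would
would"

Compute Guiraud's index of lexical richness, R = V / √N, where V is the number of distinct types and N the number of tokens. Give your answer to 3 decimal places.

N = 10, V = 7.
√N = 3.162278
R = 7 / 3.162278 = 2.214

2.214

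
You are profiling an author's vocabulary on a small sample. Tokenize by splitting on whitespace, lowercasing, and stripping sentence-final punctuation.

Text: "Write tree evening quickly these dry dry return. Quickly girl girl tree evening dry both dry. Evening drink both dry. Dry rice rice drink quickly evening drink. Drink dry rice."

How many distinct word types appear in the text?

Distinct types: {both, drink, dry, evening, girl, quickly, return, rice, these, tree, write}
V = 11

11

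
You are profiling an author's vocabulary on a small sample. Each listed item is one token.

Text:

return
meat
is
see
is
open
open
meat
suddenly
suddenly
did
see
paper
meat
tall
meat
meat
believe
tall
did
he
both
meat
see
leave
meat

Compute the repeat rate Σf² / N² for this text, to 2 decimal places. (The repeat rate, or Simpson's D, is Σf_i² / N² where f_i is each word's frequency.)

0.12

Frequencies: meat:7, see:3, is:2, open:2, suddenly:2, did:2, tall:2, return:1, paper:1, believe:1, he:1, both:1, leave:1
Σf² = 84; N² = 676
Repeat rate = 84 / 676 = 0.12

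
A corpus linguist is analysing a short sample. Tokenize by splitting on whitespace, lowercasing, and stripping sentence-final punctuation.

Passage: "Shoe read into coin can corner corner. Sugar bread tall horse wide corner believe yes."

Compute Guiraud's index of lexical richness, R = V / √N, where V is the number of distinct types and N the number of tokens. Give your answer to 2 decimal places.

N = 15, V = 13.
√N = 3.872983
R = 13 / 3.872983 = 3.36

3.36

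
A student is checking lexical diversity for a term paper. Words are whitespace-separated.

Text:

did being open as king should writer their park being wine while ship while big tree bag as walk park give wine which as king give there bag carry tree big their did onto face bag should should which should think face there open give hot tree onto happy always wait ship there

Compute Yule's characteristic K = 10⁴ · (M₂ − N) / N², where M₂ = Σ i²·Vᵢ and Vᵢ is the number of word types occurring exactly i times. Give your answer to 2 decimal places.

242.08

Frequencies: should:4, as:3, tree:3, bag:3, give:3, there:3, did:2, being:2, open:2, king:2, their:2, park:2, wine:2, while:2, ship:2, big:2, which:2, onto:2, face:2, writer:1, … (7 more, each freq 1)
N = 53. Frequency spectrum: V_1=8, V_2=13, V_3=5, V_4=1
M₂ = 1²·8 + 2²·13 + 3²·5 + 4²·1 = 121
K = 10000 × (121 − 53) / 53² = 242.08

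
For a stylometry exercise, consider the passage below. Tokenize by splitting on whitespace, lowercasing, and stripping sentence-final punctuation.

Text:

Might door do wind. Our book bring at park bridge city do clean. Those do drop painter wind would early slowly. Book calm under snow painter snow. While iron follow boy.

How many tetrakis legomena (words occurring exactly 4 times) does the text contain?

0

Frequencies: do:3, wind:2, book:2, painter:2, snow:2, might:1, door:1, our:1, bring:1, at:1, park:1, bridge:1, city:1, clean:1, those:1, drop:1, would:1, early:1, slowly:1, calm:1, … (5 more, each freq 1)
Words with frequency 4: (none)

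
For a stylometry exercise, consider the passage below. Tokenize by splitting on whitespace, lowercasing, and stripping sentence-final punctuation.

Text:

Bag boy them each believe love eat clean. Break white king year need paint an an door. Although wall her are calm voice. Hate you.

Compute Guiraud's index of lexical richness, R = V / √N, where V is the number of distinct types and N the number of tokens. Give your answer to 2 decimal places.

N = 25, V = 24.
√N = 5.000000
R = 24 / 5.000000 = 4.80

4.80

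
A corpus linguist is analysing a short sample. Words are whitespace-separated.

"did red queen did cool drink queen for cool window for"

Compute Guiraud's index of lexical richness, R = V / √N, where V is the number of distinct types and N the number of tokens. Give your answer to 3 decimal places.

2.111

N = 11, V = 7.
√N = 3.316625
R = 7 / 3.316625 = 2.111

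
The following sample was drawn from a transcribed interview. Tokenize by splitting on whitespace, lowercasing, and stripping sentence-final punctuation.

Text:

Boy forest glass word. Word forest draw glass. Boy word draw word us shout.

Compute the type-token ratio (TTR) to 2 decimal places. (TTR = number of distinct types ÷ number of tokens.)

0.50

N = 14 tokens, V = 7 types.
TTR = V / N = 7 / 14 = 0.50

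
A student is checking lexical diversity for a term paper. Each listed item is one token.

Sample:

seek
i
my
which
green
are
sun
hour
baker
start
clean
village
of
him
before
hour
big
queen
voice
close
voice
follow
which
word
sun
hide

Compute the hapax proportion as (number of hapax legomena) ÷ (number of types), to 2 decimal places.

Frequencies: which:2, sun:2, hour:2, voice:2, seek:1, i:1, my:1, green:1, are:1, baker:1, start:1, clean:1, village:1, of:1, him:1, before:1, big:1, queen:1, close:1, follow:1, … (2 more, each freq 1)
Hapax count = 18; type count = 22.
Ratio = 18 / 22 = 0.82

0.82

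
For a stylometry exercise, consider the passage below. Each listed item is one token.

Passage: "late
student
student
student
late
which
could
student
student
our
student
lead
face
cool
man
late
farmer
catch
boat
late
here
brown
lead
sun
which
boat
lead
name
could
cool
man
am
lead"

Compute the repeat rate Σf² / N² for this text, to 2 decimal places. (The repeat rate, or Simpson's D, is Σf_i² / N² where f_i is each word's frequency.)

Frequencies: student:6, late:4, lead:4, which:2, could:2, cool:2, man:2, boat:2, our:1, face:1, farmer:1, catch:1, here:1, brown:1, sun:1, name:1, am:1
Σf² = 97; N² = 1089
Repeat rate = 97 / 1089 = 0.09

0.09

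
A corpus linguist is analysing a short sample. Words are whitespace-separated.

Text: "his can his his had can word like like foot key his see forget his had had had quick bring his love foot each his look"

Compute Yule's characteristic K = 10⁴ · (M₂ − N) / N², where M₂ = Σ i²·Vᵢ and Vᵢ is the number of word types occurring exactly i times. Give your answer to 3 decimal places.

Frequencies: his:7, had:4, can:2, like:2, foot:2, word:1, key:1, see:1, forget:1, quick:1, bring:1, love:1, each:1, look:1
N = 26. Frequency spectrum: V_1=9, V_2=3, V_4=1, V_7=1
M₂ = 1²·9 + 2²·3 + 4²·1 + 7²·1 = 86
K = 10000 × (86 − 26) / 26² = 887.574

887.574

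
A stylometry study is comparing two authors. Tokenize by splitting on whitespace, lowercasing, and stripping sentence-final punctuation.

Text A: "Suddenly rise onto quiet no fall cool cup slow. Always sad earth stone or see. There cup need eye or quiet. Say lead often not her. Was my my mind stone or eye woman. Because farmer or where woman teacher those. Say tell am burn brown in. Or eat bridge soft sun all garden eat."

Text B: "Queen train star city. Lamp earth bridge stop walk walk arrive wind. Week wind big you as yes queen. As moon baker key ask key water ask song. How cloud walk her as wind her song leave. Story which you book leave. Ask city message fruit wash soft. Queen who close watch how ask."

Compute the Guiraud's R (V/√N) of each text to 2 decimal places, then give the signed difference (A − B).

A: V=43, N=55, R=5.80
B: V=36, N=54, R=4.90
Difference = 5.80 − 4.90 = 0.90

0.90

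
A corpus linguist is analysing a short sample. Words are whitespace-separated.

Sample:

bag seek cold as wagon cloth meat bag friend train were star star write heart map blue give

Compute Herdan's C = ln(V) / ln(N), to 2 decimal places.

N = 18, V = 16.
ln(V) = 2.772589, ln(N) = 2.890372
C = 2.772589 / 2.890372 = 0.96

0.96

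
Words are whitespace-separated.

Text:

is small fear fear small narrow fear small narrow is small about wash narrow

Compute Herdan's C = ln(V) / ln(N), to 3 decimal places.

N = 14, V = 6.
ln(V) = 1.791759, ln(N) = 2.639057
C = 1.791759 / 2.639057 = 0.679

0.679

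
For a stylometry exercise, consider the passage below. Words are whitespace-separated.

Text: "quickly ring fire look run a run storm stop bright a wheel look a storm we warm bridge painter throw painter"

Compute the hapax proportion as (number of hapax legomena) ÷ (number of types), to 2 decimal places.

0.67

Frequencies: a:3, look:2, run:2, storm:2, painter:2, quickly:1, ring:1, fire:1, stop:1, bright:1, wheel:1, we:1, warm:1, bridge:1, throw:1
Hapax count = 10; type count = 15.
Ratio = 10 / 15 = 0.67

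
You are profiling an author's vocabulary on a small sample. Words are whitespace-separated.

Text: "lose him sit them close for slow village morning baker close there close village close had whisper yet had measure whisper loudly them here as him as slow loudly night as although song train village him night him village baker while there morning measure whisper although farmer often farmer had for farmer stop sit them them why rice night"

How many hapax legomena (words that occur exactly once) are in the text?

Frequencies: him:4, them:4, close:4, village:4, had:3, whisper:3, as:3, night:3, farmer:3, sit:2, for:2, slow:2, morning:2, baker:2, there:2, measure:2, loudly:2, although:2, lose:1, yet:1, … (8 more, each freq 1)
Hapax (freq=1): here, lose, often, rice, song, stop, train, while, why, yet

10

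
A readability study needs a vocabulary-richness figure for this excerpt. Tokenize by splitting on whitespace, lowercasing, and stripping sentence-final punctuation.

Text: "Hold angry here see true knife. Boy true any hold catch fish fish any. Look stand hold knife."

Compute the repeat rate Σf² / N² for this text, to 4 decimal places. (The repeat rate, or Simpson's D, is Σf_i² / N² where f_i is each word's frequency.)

Frequencies: hold:3, true:2, knife:2, any:2, fish:2, angry:1, here:1, see:1, boy:1, catch:1, look:1, stand:1
Σf² = 32; N² = 324
Repeat rate = 32 / 324 = 0.0988

0.0988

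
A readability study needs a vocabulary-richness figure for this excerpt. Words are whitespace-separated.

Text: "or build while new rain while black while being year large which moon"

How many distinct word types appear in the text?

11

Distinct types: {being, black, build, large, moon, new, or, rain, which, while, year}
V = 11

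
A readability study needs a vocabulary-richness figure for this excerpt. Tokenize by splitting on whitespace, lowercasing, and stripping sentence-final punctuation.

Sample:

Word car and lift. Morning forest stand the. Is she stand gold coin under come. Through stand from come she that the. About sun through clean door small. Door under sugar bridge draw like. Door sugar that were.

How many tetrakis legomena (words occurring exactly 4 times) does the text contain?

Frequencies: stand:3, door:3, the:2, she:2, under:2, come:2, through:2, that:2, sugar:2, word:1, car:1, and:1, lift:1, morning:1, forest:1, is:1, gold:1, coin:1, from:1, about:1, … (7 more, each freq 1)
Words with frequency 4: (none)

0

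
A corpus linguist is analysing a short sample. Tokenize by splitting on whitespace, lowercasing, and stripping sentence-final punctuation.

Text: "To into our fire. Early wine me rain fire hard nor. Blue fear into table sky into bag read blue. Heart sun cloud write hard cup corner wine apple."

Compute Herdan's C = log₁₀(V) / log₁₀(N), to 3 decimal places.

0.931

N = 29, V = 23.
log₁₀(V) = 1.361728, log₁₀(N) = 1.462398
C = 1.361728 / 1.462398 = 0.931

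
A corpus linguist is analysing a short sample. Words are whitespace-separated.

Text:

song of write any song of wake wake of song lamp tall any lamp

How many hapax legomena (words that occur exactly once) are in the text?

Frequencies: song:3, of:3, any:2, wake:2, lamp:2, write:1, tall:1
Hapax (freq=1): tall, write

2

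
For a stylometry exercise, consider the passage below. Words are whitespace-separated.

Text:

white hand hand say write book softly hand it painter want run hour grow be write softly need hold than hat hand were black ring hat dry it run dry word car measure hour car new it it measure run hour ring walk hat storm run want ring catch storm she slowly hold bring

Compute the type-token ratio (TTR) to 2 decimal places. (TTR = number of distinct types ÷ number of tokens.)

N = 54 tokens, V = 31 types.
TTR = V / N = 31 / 54 = 0.57

0.57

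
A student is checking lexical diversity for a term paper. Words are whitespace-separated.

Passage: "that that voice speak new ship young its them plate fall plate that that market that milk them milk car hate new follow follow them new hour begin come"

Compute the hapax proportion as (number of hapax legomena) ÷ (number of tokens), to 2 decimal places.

Frequencies: that:5, new:3, them:3, plate:2, milk:2, follow:2, voice:1, speak:1, ship:1, young:1, its:1, fall:1, market:1, car:1, hate:1, hour:1, begin:1, come:1
Hapax count = 12; token count = 29.
Ratio = 12 / 29 = 0.41

0.41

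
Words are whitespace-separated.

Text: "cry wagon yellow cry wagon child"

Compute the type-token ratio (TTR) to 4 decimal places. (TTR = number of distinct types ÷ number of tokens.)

N = 6 tokens, V = 4 types.
TTR = V / N = 4 / 6 = 0.6667

0.6667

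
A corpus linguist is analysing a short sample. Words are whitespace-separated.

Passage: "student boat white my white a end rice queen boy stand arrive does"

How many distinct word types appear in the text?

12

Distinct types: {a, arrive, boat, boy, does, end, my, queen, rice, stand, student, white}
V = 12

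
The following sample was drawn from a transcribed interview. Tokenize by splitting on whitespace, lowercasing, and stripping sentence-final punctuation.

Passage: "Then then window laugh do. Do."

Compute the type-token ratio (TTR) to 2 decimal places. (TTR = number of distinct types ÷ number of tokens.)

0.67

N = 6 tokens, V = 4 types.
TTR = V / N = 4 / 6 = 0.67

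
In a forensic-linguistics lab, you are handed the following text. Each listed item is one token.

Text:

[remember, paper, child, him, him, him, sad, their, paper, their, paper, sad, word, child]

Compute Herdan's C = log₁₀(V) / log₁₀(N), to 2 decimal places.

0.74

N = 14, V = 7.
log₁₀(V) = 0.845098, log₁₀(N) = 1.146128
C = 0.845098 / 1.146128 = 0.74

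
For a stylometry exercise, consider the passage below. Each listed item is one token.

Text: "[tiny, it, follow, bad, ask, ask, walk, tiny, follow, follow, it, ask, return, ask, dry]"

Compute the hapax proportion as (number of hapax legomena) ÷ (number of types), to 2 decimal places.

Frequencies: ask:4, follow:3, tiny:2, it:2, bad:1, walk:1, return:1, dry:1
Hapax count = 4; type count = 8.
Ratio = 4 / 8 = 0.50

0.50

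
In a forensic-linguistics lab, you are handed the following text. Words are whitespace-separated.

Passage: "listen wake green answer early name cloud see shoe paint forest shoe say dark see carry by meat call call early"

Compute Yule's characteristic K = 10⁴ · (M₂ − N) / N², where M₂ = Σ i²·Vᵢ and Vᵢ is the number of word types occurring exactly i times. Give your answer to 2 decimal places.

Frequencies: early:2, see:2, shoe:2, call:2, listen:1, wake:1, green:1, answer:1, name:1, cloud:1, paint:1, forest:1, say:1, dark:1, carry:1, by:1, meat:1
N = 21. Frequency spectrum: V_1=13, V_2=4
M₂ = 1²·13 + 2²·4 = 29
K = 10000 × (29 − 21) / 21² = 181.41

181.41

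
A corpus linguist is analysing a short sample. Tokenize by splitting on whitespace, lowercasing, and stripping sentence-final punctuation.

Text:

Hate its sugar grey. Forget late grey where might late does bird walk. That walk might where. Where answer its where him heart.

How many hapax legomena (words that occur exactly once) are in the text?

9

Frequencies: where:4, its:2, grey:2, late:2, might:2, walk:2, hate:1, sugar:1, forget:1, does:1, bird:1, that:1, answer:1, him:1, heart:1
Hapax (freq=1): answer, bird, does, forget, hate, heart, him, sugar, that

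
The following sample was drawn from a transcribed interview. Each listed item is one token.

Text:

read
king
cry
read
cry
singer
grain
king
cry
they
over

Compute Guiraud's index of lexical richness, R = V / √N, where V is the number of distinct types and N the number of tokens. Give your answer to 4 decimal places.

2.1106

N = 11, V = 7.
√N = 3.316625
R = 7 / 3.316625 = 2.1106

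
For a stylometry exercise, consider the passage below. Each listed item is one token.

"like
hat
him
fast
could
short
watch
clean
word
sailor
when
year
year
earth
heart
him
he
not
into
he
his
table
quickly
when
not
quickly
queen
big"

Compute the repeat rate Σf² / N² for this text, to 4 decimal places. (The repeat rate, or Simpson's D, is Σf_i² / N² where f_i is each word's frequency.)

0.0510

Frequencies: him:2, when:2, year:2, he:2, not:2, quickly:2, like:1, hat:1, fast:1, could:1, short:1, watch:1, clean:1, word:1, sailor:1, earth:1, heart:1, into:1, his:1, table:1, … (2 more, each freq 1)
Σf² = 40; N² = 784
Repeat rate = 40 / 784 = 0.0510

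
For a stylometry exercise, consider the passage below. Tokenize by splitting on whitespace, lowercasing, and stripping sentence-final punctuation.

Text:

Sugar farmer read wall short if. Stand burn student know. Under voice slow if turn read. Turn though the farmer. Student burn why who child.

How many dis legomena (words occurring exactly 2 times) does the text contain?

6

Frequencies: farmer:2, read:2, if:2, burn:2, student:2, turn:2, sugar:1, wall:1, short:1, stand:1, know:1, under:1, voice:1, slow:1, though:1, the:1, why:1, who:1, child:1
Words with frequency 2: burn, farmer, if, read, student, turn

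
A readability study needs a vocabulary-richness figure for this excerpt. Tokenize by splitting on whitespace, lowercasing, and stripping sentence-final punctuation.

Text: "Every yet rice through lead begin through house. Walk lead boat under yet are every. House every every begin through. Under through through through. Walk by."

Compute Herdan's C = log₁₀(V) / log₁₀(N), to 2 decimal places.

0.76

N = 26, V = 12.
log₁₀(V) = 1.079181, log₁₀(N) = 1.414973
C = 1.079181 / 1.414973 = 0.76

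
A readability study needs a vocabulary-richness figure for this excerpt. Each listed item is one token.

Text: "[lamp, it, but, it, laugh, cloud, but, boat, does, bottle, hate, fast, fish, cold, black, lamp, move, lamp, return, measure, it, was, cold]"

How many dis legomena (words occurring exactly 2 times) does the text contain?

2

Frequencies: lamp:3, it:3, but:2, cold:2, laugh:1, cloud:1, boat:1, does:1, bottle:1, hate:1, fast:1, fish:1, black:1, move:1, return:1, measure:1, was:1
Words with frequency 2: but, cold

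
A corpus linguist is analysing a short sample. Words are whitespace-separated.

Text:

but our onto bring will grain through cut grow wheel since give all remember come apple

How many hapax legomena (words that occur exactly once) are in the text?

Frequencies: but:1, our:1, onto:1, bring:1, will:1, grain:1, through:1, cut:1, grow:1, wheel:1, since:1, give:1, all:1, remember:1, come:1, apple:1
Hapax (freq=1): all, apple, bring, but, come, cut, give, grain, grow, onto, our, remember, since, through, wheel, will

16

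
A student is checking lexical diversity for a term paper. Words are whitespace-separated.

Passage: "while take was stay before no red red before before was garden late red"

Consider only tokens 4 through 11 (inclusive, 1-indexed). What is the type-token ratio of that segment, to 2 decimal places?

0.63

Segment tokens 4–11: stay, before, no, red, red, before, before, was
Segment N = 8, segment V = 5.
TTR = 5 / 8 = 0.63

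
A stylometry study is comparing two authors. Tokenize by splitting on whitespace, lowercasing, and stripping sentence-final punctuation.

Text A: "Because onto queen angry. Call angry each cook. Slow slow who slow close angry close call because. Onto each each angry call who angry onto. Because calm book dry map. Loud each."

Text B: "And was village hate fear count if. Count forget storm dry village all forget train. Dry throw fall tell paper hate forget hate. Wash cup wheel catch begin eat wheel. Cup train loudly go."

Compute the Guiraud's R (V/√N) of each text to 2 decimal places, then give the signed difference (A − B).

A: V=15, N=32, R=2.65
B: V=24, N=34, R=4.12
Difference = 2.65 − 4.12 = -1.47

-1.47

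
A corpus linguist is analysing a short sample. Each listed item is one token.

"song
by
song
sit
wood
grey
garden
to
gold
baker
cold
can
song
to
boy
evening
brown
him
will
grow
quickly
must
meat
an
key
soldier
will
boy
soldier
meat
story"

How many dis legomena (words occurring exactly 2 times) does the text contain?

Frequencies: song:3, to:2, boy:2, will:2, meat:2, soldier:2, by:1, sit:1, wood:1, grey:1, garden:1, gold:1, baker:1, cold:1, can:1, evening:1, brown:1, him:1, grow:1, quickly:1, … (4 more, each freq 1)
Words with frequency 2: boy, meat, soldier, to, will

5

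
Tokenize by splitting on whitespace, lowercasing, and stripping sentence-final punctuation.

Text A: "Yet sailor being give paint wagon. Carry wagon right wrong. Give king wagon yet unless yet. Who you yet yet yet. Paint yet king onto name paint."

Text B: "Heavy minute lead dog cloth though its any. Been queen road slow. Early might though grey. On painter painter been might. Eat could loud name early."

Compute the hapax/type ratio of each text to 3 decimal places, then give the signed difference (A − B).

A: hapax=10, V=15, ratio=0.667
B: hapax=16, V=21, ratio=0.762
Difference = 0.667 − 0.762 = -0.095

-0.095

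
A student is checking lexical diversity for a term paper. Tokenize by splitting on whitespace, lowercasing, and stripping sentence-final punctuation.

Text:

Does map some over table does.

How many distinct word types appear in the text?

5

Distinct types: {does, map, over, some, table}
V = 5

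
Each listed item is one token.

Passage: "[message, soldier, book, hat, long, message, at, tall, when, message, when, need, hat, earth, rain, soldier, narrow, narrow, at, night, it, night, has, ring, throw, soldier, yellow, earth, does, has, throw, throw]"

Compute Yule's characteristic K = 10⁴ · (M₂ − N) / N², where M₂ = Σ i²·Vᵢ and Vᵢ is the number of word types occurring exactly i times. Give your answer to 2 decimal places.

312.50

Frequencies: message:3, soldier:3, throw:3, hat:2, at:2, when:2, earth:2, narrow:2, night:2, has:2, book:1, long:1, tall:1, need:1, rain:1, it:1, ring:1, yellow:1, does:1
N = 32. Frequency spectrum: V_1=9, V_2=7, V_3=3
M₂ = 1²·9 + 2²·7 + 3²·3 = 64
K = 10000 × (64 − 32) / 32² = 312.50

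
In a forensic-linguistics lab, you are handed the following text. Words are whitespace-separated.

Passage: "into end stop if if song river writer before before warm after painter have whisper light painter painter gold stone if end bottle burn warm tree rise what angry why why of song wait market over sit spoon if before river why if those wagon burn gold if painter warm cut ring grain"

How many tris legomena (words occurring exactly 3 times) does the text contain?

Frequencies: if:6, painter:4, before:3, warm:3, why:3, end:2, song:2, river:2, gold:2, burn:2, into:1, stop:1, writer:1, after:1, have:1, whisper:1, light:1, stone:1, bottle:1, tree:1, … (14 more, each freq 1)
Words with frequency 3: before, warm, why

3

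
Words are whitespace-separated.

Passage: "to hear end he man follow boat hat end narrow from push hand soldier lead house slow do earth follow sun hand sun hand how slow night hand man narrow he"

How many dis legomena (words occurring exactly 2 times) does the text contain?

7

Frequencies: hand:4, end:2, he:2, man:2, follow:2, narrow:2, slow:2, sun:2, to:1, hear:1, boat:1, hat:1, from:1, push:1, soldier:1, lead:1, house:1, do:1, earth:1, how:1, … (1 more, each freq 1)
Words with frequency 2: end, follow, he, man, narrow, slow, sun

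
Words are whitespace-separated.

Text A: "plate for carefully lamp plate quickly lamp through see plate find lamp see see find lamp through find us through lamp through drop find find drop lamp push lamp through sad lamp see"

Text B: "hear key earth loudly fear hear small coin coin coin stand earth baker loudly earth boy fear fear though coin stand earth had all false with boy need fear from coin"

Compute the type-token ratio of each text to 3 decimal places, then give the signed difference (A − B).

-0.184

TTR(A) = 12/33 = 0.364
TTR(B) = 17/31 = 0.548
Difference = 0.364 − 0.548 = -0.184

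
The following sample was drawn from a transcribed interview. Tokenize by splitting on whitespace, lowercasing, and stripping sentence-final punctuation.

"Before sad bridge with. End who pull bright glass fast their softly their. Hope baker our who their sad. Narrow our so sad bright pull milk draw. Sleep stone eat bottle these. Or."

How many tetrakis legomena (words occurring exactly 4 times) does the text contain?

Frequencies: sad:3, their:3, who:2, pull:2, bright:2, our:2, before:1, bridge:1, with:1, end:1, glass:1, fast:1, softly:1, hope:1, baker:1, narrow:1, so:1, milk:1, draw:1, sleep:1, … (5 more, each freq 1)
Words with frequency 4: (none)

0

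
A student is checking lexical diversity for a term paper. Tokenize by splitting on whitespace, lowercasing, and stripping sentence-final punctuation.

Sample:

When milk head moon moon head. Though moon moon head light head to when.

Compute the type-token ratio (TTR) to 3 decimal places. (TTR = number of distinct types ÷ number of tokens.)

0.500

N = 14 tokens, V = 7 types.
TTR = V / N = 7 / 14 = 0.500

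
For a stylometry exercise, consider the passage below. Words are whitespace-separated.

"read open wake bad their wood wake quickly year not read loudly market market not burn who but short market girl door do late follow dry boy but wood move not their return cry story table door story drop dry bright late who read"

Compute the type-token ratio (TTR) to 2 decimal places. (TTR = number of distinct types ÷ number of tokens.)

N = 44 tokens, V = 29 types.
TTR = V / N = 29 / 44 = 0.66

0.66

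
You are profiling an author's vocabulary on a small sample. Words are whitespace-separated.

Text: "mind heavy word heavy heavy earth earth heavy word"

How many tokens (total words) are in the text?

9

Tokens: mind, heavy, word, heavy, heavy, earth, earth, heavy, word
N = 9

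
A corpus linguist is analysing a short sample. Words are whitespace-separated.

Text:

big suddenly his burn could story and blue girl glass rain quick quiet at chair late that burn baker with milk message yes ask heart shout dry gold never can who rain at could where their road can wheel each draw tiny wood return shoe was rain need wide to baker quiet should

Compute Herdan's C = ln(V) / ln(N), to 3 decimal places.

0.959

N = 53, V = 45.
ln(V) = 3.806662, ln(N) = 3.970292
C = 3.806662 / 3.970292 = 0.959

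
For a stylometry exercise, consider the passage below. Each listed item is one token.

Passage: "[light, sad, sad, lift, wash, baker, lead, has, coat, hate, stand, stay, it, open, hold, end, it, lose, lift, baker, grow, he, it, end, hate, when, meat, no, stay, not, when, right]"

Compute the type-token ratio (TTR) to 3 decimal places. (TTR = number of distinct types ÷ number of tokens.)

0.719

N = 32 tokens, V = 23 types.
TTR = V / N = 23 / 32 = 0.719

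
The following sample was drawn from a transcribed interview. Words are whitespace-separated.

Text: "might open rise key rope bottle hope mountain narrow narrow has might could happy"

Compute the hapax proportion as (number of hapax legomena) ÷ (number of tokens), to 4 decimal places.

Frequencies: might:2, narrow:2, open:1, rise:1, key:1, rope:1, bottle:1, hope:1, mountain:1, has:1, could:1, happy:1
Hapax count = 10; token count = 14.
Ratio = 10 / 14 = 0.7143

0.7143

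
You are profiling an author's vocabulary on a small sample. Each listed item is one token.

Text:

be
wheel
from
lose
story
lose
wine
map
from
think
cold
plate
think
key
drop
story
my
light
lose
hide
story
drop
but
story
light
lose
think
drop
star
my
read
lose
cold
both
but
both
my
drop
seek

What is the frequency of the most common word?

Frequencies: lose:5, story:4, drop:4, think:3, my:3, from:2, cold:2, light:2, but:2, both:2, be:1, wheel:1, wine:1, map:1, plate:1, key:1, hide:1, star:1, read:1, seek:1
Most common: 'lose' with frequency 5.

5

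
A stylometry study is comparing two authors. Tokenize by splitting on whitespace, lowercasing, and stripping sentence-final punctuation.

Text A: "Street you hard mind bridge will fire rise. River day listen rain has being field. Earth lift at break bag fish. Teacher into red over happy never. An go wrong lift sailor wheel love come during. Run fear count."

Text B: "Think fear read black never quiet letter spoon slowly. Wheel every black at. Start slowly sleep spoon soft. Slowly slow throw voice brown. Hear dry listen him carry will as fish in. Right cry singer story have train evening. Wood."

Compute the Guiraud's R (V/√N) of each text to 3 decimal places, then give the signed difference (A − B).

A: V=38, N=39, R=6.085
B: V=36, N=40, R=5.692
Difference = 6.085 − 5.692 = 0.393

0.393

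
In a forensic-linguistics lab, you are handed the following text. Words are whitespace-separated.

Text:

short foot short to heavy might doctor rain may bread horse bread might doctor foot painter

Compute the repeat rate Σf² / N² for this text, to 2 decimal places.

Frequencies: short:2, foot:2, might:2, doctor:2, bread:2, to:1, heavy:1, rain:1, may:1, horse:1, painter:1
Σf² = 26; N² = 256
Repeat rate = 26 / 256 = 0.10

0.10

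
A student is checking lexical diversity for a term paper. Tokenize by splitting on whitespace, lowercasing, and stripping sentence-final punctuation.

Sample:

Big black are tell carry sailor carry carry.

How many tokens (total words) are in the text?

Tokens: big, black, are, tell, carry, sailor, carry, carry
N = 8

8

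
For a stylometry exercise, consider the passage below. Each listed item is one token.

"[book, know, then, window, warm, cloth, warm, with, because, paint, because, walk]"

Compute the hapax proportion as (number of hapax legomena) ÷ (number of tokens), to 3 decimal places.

Frequencies: warm:2, because:2, book:1, know:1, then:1, window:1, cloth:1, with:1, paint:1, walk:1
Hapax count = 8; token count = 12.
Ratio = 8 / 12 = 0.667

0.667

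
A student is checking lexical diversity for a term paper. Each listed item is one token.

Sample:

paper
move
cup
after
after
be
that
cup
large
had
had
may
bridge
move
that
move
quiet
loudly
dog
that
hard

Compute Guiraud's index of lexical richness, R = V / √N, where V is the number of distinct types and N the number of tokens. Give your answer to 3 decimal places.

3.055

N = 21, V = 14.
√N = 4.582576
R = 14 / 4.582576 = 3.055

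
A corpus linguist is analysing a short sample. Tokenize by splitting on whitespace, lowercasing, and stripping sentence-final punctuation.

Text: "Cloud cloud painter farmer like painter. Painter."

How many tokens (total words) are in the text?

Tokens: cloud, cloud, painter, farmer, like, painter, painter
N = 7

7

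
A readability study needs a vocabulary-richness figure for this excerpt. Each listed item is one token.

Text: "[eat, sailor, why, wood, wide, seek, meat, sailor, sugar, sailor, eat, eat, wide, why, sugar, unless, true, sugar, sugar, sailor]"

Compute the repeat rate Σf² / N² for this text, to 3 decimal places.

0.135

Frequencies: sailor:4, sugar:4, eat:3, why:2, wide:2, wood:1, seek:1, meat:1, unless:1, true:1
Σf² = 54; N² = 400
Repeat rate = 54 / 400 = 0.135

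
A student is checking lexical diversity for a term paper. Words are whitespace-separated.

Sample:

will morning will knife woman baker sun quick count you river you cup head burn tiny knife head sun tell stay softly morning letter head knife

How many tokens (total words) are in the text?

Tokens: will, morning, will, knife, woman, baker, sun, quick, count, you, river, you, cup, head, burn, tiny, knife, head, sun, tell, stay, softly, morning, letter, head, knife
N = 26

26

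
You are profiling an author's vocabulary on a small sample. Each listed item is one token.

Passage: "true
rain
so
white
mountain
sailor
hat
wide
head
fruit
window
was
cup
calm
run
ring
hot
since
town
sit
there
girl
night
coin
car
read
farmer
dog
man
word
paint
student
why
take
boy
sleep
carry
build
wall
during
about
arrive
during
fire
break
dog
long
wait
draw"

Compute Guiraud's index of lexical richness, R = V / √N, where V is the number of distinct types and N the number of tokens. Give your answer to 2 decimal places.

N = 49, V = 47.
√N = 7.000000
R = 47 / 7.000000 = 6.71

6.71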